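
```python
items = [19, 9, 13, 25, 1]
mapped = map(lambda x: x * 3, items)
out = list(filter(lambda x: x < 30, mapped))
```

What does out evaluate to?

Step 1: Map x * 3:
  19 -> 57
  9 -> 27
  13 -> 39
  25 -> 75
  1 -> 3
Step 2: Filter for < 30:
  57: removed
  27: kept
  39: removed
  75: removed
  3: kept
Therefore out = [27, 3].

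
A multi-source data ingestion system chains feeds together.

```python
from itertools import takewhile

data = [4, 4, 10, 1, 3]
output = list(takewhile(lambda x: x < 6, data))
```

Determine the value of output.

Step 1: takewhile stops at first element >= 6:
  4 < 6: take
  4 < 6: take
  10 >= 6: stop
Therefore output = [4, 4].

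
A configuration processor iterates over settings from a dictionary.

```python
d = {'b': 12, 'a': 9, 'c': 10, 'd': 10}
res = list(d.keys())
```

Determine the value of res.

Step 1: d.keys() returns the dictionary keys in insertion order.
Therefore res = ['b', 'a', 'c', 'd'].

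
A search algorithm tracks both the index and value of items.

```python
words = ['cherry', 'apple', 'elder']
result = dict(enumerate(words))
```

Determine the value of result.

Step 1: enumerate pairs indices with words:
  0 -> 'cherry'
  1 -> 'apple'
  2 -> 'elder'
Therefore result = {0: 'cherry', 1: 'apple', 2: 'elder'}.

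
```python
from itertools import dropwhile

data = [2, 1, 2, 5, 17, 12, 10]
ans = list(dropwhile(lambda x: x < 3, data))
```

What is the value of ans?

Step 1: dropwhile drops elements while < 3:
  2 < 3: dropped
  1 < 3: dropped
  2 < 3: dropped
  5: kept (dropping stopped)
Step 2: Remaining elements kept regardless of condition.
Therefore ans = [5, 17, 12, 10].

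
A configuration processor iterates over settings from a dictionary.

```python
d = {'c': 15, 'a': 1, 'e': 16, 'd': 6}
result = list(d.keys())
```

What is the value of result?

Step 1: d.keys() returns the dictionary keys in insertion order.
Therefore result = ['c', 'a', 'e', 'd'].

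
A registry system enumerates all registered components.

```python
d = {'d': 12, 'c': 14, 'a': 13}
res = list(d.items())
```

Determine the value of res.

Step 1: d.items() returns (key, value) pairs in insertion order.
Therefore res = [('d', 12), ('c', 14), ('a', 13)].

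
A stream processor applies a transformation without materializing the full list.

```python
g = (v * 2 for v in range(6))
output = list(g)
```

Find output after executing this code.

Step 1: For each v in range(6), compute v*2:
  v=0: 0*2 = 0
  v=1: 1*2 = 2
  v=2: 2*2 = 4
  v=3: 3*2 = 6
  v=4: 4*2 = 8
  v=5: 5*2 = 10
Therefore output = [0, 2, 4, 6, 8, 10].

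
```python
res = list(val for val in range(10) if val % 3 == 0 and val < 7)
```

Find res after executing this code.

Step 1: Filter range(10) where val % 3 == 0 and val < 7:
  val=0: both conditions met, included
  val=1: excluded (1 % 3 != 0)
  val=2: excluded (2 % 3 != 0)
  val=3: both conditions met, included
  val=4: excluded (4 % 3 != 0)
  val=5: excluded (5 % 3 != 0)
  val=6: both conditions met, included
  val=7: excluded (7 % 3 != 0, 7 >= 7)
  val=8: excluded (8 % 3 != 0, 8 >= 7)
  val=9: excluded (9 >= 7)
Therefore res = [0, 3, 6].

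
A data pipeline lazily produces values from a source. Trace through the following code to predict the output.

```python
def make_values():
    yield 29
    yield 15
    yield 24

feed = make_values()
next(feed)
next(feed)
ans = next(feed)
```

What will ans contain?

Step 1: make_values() creates a generator.
Step 2: next(feed) yields 29 (consumed and discarded).
Step 3: next(feed) yields 15 (consumed and discarded).
Step 4: next(feed) yields 24, assigned to ans.
Therefore ans = 24.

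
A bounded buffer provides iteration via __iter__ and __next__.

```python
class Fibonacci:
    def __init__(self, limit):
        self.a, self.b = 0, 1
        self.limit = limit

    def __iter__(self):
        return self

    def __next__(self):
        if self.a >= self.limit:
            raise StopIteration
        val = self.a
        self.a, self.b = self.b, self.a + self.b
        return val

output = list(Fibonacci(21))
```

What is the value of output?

Step 1: Fibonacci-like sequence (a=0, b=1) until >= 21:
  Yield 0, then a,b = 1,1
  Yield 1, then a,b = 1,2
  Yield 1, then a,b = 2,3
  Yield 2, then a,b = 3,5
  Yield 3, then a,b = 5,8
  Yield 5, then a,b = 8,13
  Yield 8, then a,b = 13,21
  Yield 13, then a,b = 21,34
Step 2: 21 >= 21, stop.
Therefore output = [0, 1, 1, 2, 3, 5, 8, 13].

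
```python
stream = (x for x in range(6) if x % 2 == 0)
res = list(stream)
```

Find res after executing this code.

Step 1: Filter range(6) keeping only even values:
  x=0: even, included
  x=1: odd, excluded
  x=2: even, included
  x=3: odd, excluded
  x=4: even, included
  x=5: odd, excluded
Therefore res = [0, 2, 4].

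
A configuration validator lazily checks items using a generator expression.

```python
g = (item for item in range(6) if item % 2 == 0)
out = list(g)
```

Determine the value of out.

Step 1: Filter range(6) keeping only even values:
  item=0: even, included
  item=1: odd, excluded
  item=2: even, included
  item=3: odd, excluded
  item=4: even, included
  item=5: odd, excluded
Therefore out = [0, 2, 4].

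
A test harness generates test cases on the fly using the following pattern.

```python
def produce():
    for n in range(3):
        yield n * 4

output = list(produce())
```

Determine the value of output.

Step 1: For each n in range(3), yield n * 4:
  n=0: yield 0 * 4 = 0
  n=1: yield 1 * 4 = 4
  n=2: yield 2 * 4 = 8
Therefore output = [0, 4, 8].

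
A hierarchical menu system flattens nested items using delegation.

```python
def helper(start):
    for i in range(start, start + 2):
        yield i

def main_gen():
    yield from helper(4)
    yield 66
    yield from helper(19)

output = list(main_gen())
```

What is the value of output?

Step 1: main_gen() delegates to helper(4):
  yield 4
  yield 5
Step 2: yield 66
Step 3: Delegates to helper(19):
  yield 19
  yield 20
Therefore output = [4, 5, 66, 19, 20].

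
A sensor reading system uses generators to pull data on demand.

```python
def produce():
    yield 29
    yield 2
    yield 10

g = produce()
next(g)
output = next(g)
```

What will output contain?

Step 1: produce() creates a generator.
Step 2: next(g) yields 29 (consumed and discarded).
Step 3: next(g) yields 2, assigned to output.
Therefore output = 2.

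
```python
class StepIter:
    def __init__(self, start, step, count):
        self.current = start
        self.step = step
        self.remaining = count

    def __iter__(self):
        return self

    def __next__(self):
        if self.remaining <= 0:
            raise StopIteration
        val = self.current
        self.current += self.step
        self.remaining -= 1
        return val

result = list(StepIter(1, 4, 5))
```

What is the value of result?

Step 1: StepIter starts at 1, increments by 4, for 5 steps:
  Yield 1, then current += 4
  Yield 5, then current += 4
  Yield 9, then current += 4
  Yield 13, then current += 4
  Yield 17, then current += 4
Therefore result = [1, 5, 9, 13, 17].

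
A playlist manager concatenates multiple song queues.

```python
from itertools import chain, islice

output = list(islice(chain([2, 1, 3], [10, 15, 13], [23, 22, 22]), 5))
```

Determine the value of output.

Step 1: chain([2, 1, 3], [10, 15, 13], [23, 22, 22]) = [2, 1, 3, 10, 15, 13, 23, 22, 22].
Step 2: islice takes first 5 elements: [2, 1, 3, 10, 15].
Therefore output = [2, 1, 3, 10, 15].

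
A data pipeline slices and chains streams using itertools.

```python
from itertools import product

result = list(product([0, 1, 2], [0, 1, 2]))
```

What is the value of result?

Step 1: product([0, 1, 2], [0, 1, 2]) gives all pairs:
  (0, 0)
  (0, 1)
  (0, 2)
  (1, 0)
  (1, 1)
  (1, 2)
  (2, 0)
  (2, 1)
  (2, 2)
Therefore result = [(0, 0), (0, 1), (0, 2), (1, 0), (1, 1), (1, 2), (2, 0), (2, 1), (2, 2)].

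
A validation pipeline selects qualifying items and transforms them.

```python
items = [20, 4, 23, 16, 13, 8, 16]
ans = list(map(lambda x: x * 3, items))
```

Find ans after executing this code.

Step 1: Apply lambda x: x * 3 to each element:
  20 -> 60
  4 -> 12
  23 -> 69
  16 -> 48
  13 -> 39
  8 -> 24
  16 -> 48
Therefore ans = [60, 12, 69, 48, 39, 24, 48].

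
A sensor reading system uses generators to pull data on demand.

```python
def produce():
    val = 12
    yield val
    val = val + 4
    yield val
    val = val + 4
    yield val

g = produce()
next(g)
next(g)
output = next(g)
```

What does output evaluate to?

Step 1: Trace through generator execution:
  Yield 1: val starts at 12, yield 12
  Yield 2: val = 12 + 4 = 16, yield 16
  Yield 3: val = 16 + 4 = 20, yield 20
Step 2: First next() gets 12, second next() gets the second value, third next() yields 20.
Therefore output = 20.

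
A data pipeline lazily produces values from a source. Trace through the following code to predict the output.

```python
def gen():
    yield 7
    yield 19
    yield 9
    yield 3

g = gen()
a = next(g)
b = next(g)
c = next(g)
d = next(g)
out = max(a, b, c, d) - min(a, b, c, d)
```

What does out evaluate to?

Step 1: Create generator and consume all values:
  a = next(g) = 7
  b = next(g) = 19
  c = next(g) = 9
  d = next(g) = 3
Step 2: max = 19, min = 3, out = 19 - 3 = 16.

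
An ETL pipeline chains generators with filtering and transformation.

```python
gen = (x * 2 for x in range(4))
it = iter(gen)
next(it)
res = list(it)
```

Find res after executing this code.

Step 1: Generator produces [0, 2, 4, 6].
Step 2: next(it) consumes first element (0).
Step 3: list(it) collects remaining: [2, 4, 6].
Therefore res = [2, 4, 6].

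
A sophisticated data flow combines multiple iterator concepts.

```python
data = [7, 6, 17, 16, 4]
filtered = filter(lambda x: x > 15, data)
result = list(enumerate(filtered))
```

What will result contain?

Step 1: Filter [7, 6, 17, 16, 4] for > 15: [17, 16].
Step 2: enumerate re-indexes from 0: [(0, 17), (1, 16)].
Therefore result = [(0, 17), (1, 16)].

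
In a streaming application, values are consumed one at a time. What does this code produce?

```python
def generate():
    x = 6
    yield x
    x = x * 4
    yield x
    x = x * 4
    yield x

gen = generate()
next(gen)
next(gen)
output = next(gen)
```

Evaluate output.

Step 1: Trace through generator execution:
  Yield 1: x starts at 6, yield 6
  Yield 2: x = 6 * 4 = 24, yield 24
  Yield 3: x = 24 * 4 = 96, yield 96
Step 2: First next() gets 6, second next() gets the second value, third next() yields 96.
Therefore output = 96.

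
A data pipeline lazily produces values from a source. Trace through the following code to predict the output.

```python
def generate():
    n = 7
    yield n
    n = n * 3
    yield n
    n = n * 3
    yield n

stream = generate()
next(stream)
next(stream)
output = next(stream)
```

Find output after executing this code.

Step 1: Trace through generator execution:
  Yield 1: n starts at 7, yield 7
  Yield 2: n = 7 * 3 = 21, yield 21
  Yield 3: n = 21 * 3 = 63, yield 63
Step 2: First next() gets 7, second next() gets the second value, third next() yields 63.
Therefore output = 63.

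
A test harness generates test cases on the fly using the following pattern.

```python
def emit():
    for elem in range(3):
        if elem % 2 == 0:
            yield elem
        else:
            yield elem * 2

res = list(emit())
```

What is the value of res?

Step 1: For each elem in range(3), yield elem if even, else elem*2:
  elem=0 (even): yield 0
  elem=1 (odd): yield 1*2 = 2
  elem=2 (even): yield 2
Therefore res = [0, 2, 2].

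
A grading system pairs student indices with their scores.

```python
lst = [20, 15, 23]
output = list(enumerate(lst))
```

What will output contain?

Step 1: enumerate pairs each element with its index:
  (0, 20)
  (1, 15)
  (2, 23)
Therefore output = [(0, 20), (1, 15), (2, 23)].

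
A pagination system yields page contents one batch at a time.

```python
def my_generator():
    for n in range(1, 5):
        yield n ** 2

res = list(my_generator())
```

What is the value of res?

Step 1: For each n in range(1, 5), yield n**2:
  n=1: yield 1**2 = 1
  n=2: yield 2**2 = 4
  n=3: yield 3**2 = 9
  n=4: yield 4**2 = 16
Therefore res = [1, 4, 9, 16].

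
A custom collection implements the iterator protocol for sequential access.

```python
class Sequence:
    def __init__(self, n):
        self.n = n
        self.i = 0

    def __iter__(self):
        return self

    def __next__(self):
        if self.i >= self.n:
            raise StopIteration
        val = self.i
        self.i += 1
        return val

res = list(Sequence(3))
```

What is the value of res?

Step 1: Sequence(3) creates an iterator counting 0 to 2.
Step 2: list() consumes all values: [0, 1, 2].
Therefore res = [0, 1, 2].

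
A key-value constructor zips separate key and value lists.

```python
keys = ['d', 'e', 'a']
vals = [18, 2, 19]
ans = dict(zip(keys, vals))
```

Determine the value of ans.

Step 1: zip pairs keys with values:
  'd' -> 18
  'e' -> 2
  'a' -> 19
Therefore ans = {'d': 18, 'e': 2, 'a': 19}.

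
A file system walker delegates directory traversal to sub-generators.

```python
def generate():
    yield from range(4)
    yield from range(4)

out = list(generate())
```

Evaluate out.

Step 1: Trace yields in order:
  yield 0
  yield 1
  yield 2
  yield 3
  yield 0
  yield 1
  yield 2
  yield 3
Therefore out = [0, 1, 2, 3, 0, 1, 2, 3].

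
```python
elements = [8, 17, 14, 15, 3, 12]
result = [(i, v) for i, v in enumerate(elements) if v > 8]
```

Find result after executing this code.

Step 1: Filter enumerate([8, 17, 14, 15, 3, 12]) keeping v > 8:
  (0, 8): 8 <= 8, excluded
  (1, 17): 17 > 8, included
  (2, 14): 14 > 8, included
  (3, 15): 15 > 8, included
  (4, 3): 3 <= 8, excluded
  (5, 12): 12 > 8, included
Therefore result = [(1, 17), (2, 14), (3, 15), (5, 12)].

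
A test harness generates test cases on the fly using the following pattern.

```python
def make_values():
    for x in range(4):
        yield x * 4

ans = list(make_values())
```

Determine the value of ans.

Step 1: For each x in range(4), yield x * 4:
  x=0: yield 0 * 4 = 0
  x=1: yield 1 * 4 = 4
  x=2: yield 2 * 4 = 8
  x=3: yield 3 * 4 = 12
Therefore ans = [0, 4, 8, 12].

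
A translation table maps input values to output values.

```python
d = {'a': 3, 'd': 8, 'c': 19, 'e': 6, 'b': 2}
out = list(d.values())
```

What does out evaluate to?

Step 1: d.values() returns the dictionary values in insertion order.
Therefore out = [3, 8, 19, 6, 2].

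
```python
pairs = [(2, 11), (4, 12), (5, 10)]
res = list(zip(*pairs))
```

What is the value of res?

Step 1: zip(*pairs) transposes: unzips [(2, 11), (4, 12), (5, 10)] into separate sequences.
Step 2: First elements: (2, 4, 5), second elements: (11, 12, 10).
Therefore res = [(2, 4, 5), (11, 12, 10)].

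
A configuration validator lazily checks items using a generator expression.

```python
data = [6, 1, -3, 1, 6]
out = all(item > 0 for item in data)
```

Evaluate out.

Step 1: Check item > 0 for each element in [6, 1, -3, 1, 6]:
  6 > 0: True
  1 > 0: True
  -3 > 0: False
  1 > 0: True
  6 > 0: True
Step 2: all() returns False.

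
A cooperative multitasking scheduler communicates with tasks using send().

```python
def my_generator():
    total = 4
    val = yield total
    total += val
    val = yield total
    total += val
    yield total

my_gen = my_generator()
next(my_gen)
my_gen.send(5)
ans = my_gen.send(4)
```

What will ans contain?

Step 1: next() -> yield total=4.
Step 2: send(5) -> val=5, total = 4+5 = 9, yield 9.
Step 3: send(4) -> val=4, total = 9+4 = 13, yield 13.
Therefore ans = 13.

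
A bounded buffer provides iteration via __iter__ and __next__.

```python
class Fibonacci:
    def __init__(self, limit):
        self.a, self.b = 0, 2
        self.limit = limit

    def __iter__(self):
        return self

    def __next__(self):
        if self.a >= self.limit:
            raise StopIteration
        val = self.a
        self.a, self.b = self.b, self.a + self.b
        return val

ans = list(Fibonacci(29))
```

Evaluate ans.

Step 1: Fibonacci-like sequence (a=0, b=2) until >= 29:
  Yield 0, then a,b = 2,2
  Yield 2, then a,b = 2,4
  Yield 2, then a,b = 4,6
  Yield 4, then a,b = 6,10
  Yield 6, then a,b = 10,16
  Yield 10, then a,b = 16,26
  Yield 16, then a,b = 26,42
  Yield 26, then a,b = 42,68
Step 2: 42 >= 29, stop.
Therefore ans = [0, 2, 2, 4, 6, 10, 16, 26].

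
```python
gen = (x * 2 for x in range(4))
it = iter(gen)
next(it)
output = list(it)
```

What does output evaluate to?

Step 1: Generator produces [0, 2, 4, 6].
Step 2: next(it) consumes first element (0).
Step 3: list(it) collects remaining: [2, 4, 6].
Therefore output = [2, 4, 6].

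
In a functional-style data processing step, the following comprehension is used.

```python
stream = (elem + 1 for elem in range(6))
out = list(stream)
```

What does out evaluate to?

Step 1: For each elem in range(6), compute elem+1:
  elem=0: 0+1 = 1
  elem=1: 1+1 = 2
  elem=2: 2+1 = 3
  elem=3: 3+1 = 4
  elem=4: 4+1 = 5
  elem=5: 5+1 = 6
Therefore out = [1, 2, 3, 4, 5, 6].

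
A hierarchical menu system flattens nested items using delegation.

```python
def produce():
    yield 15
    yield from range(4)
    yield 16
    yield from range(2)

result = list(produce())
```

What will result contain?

Step 1: Trace yields in order:
  yield 15
  yield 0
  yield 1
  yield 2
  yield 3
  yield 16
  yield 0
  yield 1
Therefore result = [15, 0, 1, 2, 3, 16, 0, 1].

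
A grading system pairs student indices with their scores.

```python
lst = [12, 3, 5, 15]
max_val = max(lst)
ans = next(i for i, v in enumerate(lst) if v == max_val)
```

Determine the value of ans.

Step 1: max([12, 3, 5, 15]) = 15.
Step 2: Find first index where value == 15:
  Index 0: 12 != 15
  Index 1: 3 != 15
  Index 2: 5 != 15
  Index 3: 15 == 15, found!
Therefore ans = 3.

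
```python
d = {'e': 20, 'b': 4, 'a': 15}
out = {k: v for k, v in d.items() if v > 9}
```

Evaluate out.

Step 1: Filter items where value > 9:
  'e': 20 > 9: kept
  'b': 4 <= 9: removed
  'a': 15 > 9: kept
Therefore out = {'e': 20, 'a': 15}.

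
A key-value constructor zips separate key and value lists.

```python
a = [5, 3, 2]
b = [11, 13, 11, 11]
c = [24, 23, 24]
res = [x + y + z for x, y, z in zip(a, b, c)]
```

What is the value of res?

Step 1: zip three lists (truncates to shortest, len=3):
  5 + 11 + 24 = 40
  3 + 13 + 23 = 39
  2 + 11 + 24 = 37
Therefore res = [40, 39, 37].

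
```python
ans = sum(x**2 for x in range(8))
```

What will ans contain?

Step 1: Compute x**2 for each x in range(8):
  x=0: 0**2 = 0
  x=1: 1**2 = 1
  x=2: 2**2 = 4
  x=3: 3**2 = 9
  x=4: 4**2 = 16
  x=5: 5**2 = 25
  x=6: 6**2 = 36
  x=7: 7**2 = 49
Step 2: sum = 0 + 1 + 4 + 9 + 16 + 25 + 36 + 49 = 140.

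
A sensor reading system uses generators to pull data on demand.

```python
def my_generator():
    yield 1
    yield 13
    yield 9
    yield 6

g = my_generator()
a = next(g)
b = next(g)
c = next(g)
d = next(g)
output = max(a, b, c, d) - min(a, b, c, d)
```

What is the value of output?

Step 1: Create generator and consume all values:
  a = next(g) = 1
  b = next(g) = 13
  c = next(g) = 9
  d = next(g) = 6
Step 2: max = 13, min = 1, output = 13 - 1 = 12.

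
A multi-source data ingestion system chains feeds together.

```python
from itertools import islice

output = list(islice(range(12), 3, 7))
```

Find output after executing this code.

Step 1: islice(range(12), 3, 7) takes elements at indices [3, 7).
Step 2: Elements: [3, 4, 5, 6].
Therefore output = [3, 4, 5, 6].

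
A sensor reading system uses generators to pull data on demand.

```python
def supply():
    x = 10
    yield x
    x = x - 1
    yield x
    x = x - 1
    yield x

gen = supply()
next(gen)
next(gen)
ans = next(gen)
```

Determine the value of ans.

Step 1: Trace through generator execution:
  Yield 1: x starts at 10, yield 10
  Yield 2: x = 10 - 1 = 9, yield 9
  Yield 3: x = 9 - 1 = 8, yield 8
Step 2: First next() gets 10, second next() gets the second value, third next() yields 8.
Therefore ans = 8.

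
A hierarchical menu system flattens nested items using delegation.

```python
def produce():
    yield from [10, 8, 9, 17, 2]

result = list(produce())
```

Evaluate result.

Step 1: yield from delegates to the iterable, yielding each element.
Step 2: Collected values: [10, 8, 9, 17, 2].
Therefore result = [10, 8, 9, 17, 2].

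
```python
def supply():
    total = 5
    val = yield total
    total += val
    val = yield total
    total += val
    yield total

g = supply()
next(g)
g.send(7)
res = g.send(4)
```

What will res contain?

Step 1: next() -> yield total=5.
Step 2: send(7) -> val=7, total = 5+7 = 12, yield 12.
Step 3: send(4) -> val=4, total = 12+4 = 16, yield 16.
Therefore res = 16.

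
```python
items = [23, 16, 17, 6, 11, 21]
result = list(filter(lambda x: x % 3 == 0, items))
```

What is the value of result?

Step 1: Filter elements divisible by 3:
  23 % 3 = 2: removed
  16 % 3 = 1: removed
  17 % 3 = 2: removed
  6 % 3 = 0: kept
  11 % 3 = 2: removed
  21 % 3 = 0: kept
Therefore result = [6, 21].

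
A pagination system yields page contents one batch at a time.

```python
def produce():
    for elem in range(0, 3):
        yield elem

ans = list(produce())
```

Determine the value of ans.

Step 1: The generator yields each value from range(0, 3).
Step 2: list() consumes all yields: [0, 1, 2].
Therefore ans = [0, 1, 2].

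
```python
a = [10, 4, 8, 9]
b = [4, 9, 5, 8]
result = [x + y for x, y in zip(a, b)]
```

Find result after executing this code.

Step 1: Add corresponding elements:
  10 + 4 = 14
  4 + 9 = 13
  8 + 5 = 13
  9 + 8 = 17
Therefore result = [14, 13, 13, 17].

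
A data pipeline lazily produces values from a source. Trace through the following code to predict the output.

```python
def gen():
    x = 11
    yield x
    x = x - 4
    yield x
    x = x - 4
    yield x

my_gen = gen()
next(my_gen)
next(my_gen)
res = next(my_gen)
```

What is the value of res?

Step 1: Trace through generator execution:
  Yield 1: x starts at 11, yield 11
  Yield 2: x = 11 - 4 = 7, yield 7
  Yield 3: x = 7 - 4 = 3, yield 3
Step 2: First next() gets 11, second next() gets the second value, third next() yields 3.
Therefore res = 3.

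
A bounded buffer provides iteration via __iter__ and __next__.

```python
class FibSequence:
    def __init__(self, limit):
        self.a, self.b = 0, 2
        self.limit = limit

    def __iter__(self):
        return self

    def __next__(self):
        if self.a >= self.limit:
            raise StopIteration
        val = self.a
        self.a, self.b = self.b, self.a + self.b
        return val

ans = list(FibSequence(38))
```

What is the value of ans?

Step 1: Fibonacci-like sequence (a=0, b=2) until >= 38:
  Yield 0, then a,b = 2,2
  Yield 2, then a,b = 2,4
  Yield 2, then a,b = 4,6
  Yield 4, then a,b = 6,10
  Yield 6, then a,b = 10,16
  Yield 10, then a,b = 16,26
  Yield 16, then a,b = 26,42
  Yield 26, then a,b = 42,68
Step 2: 42 >= 38, stop.
Therefore ans = [0, 2, 2, 4, 6, 10, 16, 26].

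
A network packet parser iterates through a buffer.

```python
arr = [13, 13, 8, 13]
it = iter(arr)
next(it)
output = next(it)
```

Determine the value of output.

Step 1: Create iterator over [13, 13, 8, 13].
Step 2: next() consumes 13.
Step 3: next() returns 13.
Therefore output = 13.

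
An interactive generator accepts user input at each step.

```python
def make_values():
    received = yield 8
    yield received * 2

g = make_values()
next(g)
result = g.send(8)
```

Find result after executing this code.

Step 1: next(g) advances to first yield, producing 8.
Step 2: send(8) resumes, received = 8.
Step 3: yield received * 2 = 8 * 2 = 16.
Therefore result = 16.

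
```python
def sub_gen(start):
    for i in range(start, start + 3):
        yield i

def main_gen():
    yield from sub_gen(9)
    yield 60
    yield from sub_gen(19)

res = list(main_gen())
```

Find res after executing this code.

Step 1: main_gen() delegates to sub_gen(9):
  yield 9
  yield 10
  yield 11
Step 2: yield 60
Step 3: Delegates to sub_gen(19):
  yield 19
  yield 20
  yield 21
Therefore res = [9, 10, 11, 60, 19, 20, 21].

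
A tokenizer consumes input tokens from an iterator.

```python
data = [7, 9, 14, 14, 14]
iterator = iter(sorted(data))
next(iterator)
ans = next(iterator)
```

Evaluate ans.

Step 1: sorted([7, 9, 14, 14, 14]) = [7, 9, 14, 14, 14].
Step 2: Create iterator and skip 1 elements.
Step 3: next() returns 9.
Therefore ans = 9.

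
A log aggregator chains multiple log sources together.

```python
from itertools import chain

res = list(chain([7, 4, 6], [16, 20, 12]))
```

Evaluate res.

Step 1: chain() concatenates iterables: [7, 4, 6] + [16, 20, 12].
Therefore res = [7, 4, 6, 16, 20, 12].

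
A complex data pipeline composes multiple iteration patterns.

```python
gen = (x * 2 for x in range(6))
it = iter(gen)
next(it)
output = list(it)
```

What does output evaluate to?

Step 1: Generator produces [0, 2, 4, 6, 8, 10].
Step 2: next(it) consumes first element (0).
Step 3: list(it) collects remaining: [2, 4, 6, 8, 10].
Therefore output = [2, 4, 6, 8, 10].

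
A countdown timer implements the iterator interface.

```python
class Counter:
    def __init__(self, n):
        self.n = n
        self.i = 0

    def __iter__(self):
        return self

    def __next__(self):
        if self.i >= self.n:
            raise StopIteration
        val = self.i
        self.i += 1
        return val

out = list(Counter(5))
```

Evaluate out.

Step 1: Counter(5) creates an iterator counting 0 to 4.
Step 2: list() consumes all values: [0, 1, 2, 3, 4].
Therefore out = [0, 1, 2, 3, 4].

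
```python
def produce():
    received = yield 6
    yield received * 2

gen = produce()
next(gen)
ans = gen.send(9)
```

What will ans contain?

Step 1: next(gen) advances to first yield, producing 6.
Step 2: send(9) resumes, received = 9.
Step 3: yield received * 2 = 9 * 2 = 18.
Therefore ans = 18.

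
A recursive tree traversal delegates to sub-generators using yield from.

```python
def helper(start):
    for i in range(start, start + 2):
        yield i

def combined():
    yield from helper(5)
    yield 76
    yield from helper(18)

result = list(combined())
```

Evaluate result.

Step 1: combined() delegates to helper(5):
  yield 5
  yield 6
Step 2: yield 76
Step 3: Delegates to helper(18):
  yield 18
  yield 19
Therefore result = [5, 6, 76, 18, 19].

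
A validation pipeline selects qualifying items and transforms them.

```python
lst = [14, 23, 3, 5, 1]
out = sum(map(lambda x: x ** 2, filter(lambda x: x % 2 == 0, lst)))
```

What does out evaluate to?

Step 1: Filter even numbers from [14, 23, 3, 5, 1]: [14]
Step 2: Square each: [196]
Step 3: Sum = 196.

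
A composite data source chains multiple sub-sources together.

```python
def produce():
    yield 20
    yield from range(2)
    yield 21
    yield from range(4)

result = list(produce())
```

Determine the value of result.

Step 1: Trace yields in order:
  yield 20
  yield 0
  yield 1
  yield 21
  yield 0
  yield 1
  yield 2
  yield 3
Therefore result = [20, 0, 1, 21, 0, 1, 2, 3].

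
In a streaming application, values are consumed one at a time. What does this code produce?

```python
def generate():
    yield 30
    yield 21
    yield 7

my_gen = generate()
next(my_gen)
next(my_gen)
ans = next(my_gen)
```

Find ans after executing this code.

Step 1: generate() creates a generator.
Step 2: next(my_gen) yields 30 (consumed and discarded).
Step 3: next(my_gen) yields 21 (consumed and discarded).
Step 4: next(my_gen) yields 7, assigned to ans.
Therefore ans = 7.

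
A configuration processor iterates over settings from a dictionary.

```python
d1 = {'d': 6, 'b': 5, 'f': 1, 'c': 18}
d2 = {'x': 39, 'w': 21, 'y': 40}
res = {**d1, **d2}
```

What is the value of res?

Step 1: Merge d1 and d2 (d2 values override on key conflicts).
Step 2: d1 has keys ['d', 'b', 'f', 'c'], d2 has keys ['x', 'w', 'y'].
Therefore res = {'d': 6, 'b': 5, 'f': 1, 'c': 18, 'x': 39, 'w': 21, 'y': 40}.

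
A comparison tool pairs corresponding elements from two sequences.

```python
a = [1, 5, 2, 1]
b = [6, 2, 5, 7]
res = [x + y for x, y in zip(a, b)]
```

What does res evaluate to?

Step 1: Add corresponding elements:
  1 + 6 = 7
  5 + 2 = 7
  2 + 5 = 7
  1 + 7 = 8
Therefore res = [7, 7, 7, 8].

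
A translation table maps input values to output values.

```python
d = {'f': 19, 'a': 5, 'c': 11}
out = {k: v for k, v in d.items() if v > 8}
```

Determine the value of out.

Step 1: Filter items where value > 8:
  'f': 19 > 8: kept
  'a': 5 <= 8: removed
  'c': 11 > 8: kept
Therefore out = {'f': 19, 'c': 11}.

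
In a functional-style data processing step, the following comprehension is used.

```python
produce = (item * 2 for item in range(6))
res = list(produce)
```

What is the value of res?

Step 1: For each item in range(6), compute item*2:
  item=0: 0*2 = 0
  item=1: 1*2 = 2
  item=2: 2*2 = 4
  item=3: 3*2 = 6
  item=4: 4*2 = 8
  item=5: 5*2 = 10
Therefore res = [0, 2, 4, 6, 8, 10].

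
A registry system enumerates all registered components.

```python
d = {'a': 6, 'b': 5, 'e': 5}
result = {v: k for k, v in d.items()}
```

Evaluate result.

Step 1: Invert dict (swap keys and values):
  'a': 6 -> 6: 'a'
  'b': 5 -> 5: 'b'
  'e': 5 -> 5: 'e'
Therefore result = {6: 'a', 5: 'e'}.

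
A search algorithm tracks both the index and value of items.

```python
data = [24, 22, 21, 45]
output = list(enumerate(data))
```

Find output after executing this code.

Step 1: enumerate pairs each element with its index:
  (0, 24)
  (1, 22)
  (2, 21)
  (3, 45)
Therefore output = [(0, 24), (1, 22), (2, 21), (3, 45)].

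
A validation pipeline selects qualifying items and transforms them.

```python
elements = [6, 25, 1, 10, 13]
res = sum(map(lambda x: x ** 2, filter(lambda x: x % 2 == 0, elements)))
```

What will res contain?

Step 1: Filter even numbers from [6, 25, 1, 10, 13]: [6, 10]
Step 2: Square each: [36, 100]
Step 3: Sum = 136.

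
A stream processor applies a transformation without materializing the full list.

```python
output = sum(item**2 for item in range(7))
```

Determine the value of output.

Step 1: Compute item**2 for each item in range(7):
  item=0: 0**2 = 0
  item=1: 1**2 = 1
  item=2: 2**2 = 4
  item=3: 3**2 = 9
  item=4: 4**2 = 16
  item=5: 5**2 = 25
  item=6: 6**2 = 36
Step 2: sum = 0 + 1 + 4 + 9 + 16 + 25 + 36 = 91.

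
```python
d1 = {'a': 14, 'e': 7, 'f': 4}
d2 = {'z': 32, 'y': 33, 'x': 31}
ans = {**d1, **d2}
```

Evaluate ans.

Step 1: Merge d1 and d2 (d2 values override on key conflicts).
Step 2: d1 has keys ['a', 'e', 'f'], d2 has keys ['z', 'y', 'x'].
Therefore ans = {'a': 14, 'e': 7, 'f': 4, 'z': 32, 'y': 33, 'x': 31}.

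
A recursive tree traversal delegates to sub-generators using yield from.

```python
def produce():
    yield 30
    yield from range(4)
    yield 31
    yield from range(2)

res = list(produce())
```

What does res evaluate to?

Step 1: Trace yields in order:
  yield 30
  yield 0
  yield 1
  yield 2
  yield 3
  yield 31
  yield 0
  yield 1
Therefore res = [30, 0, 1, 2, 3, 31, 0, 1].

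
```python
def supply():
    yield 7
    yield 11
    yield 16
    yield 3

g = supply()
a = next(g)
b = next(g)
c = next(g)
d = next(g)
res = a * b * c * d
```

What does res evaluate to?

Step 1: Create generator and consume all values:
  a = next(g) = 7
  b = next(g) = 11
  c = next(g) = 16
  d = next(g) = 3
Step 2: res = 7 * 11 * 16 * 3 = 3696.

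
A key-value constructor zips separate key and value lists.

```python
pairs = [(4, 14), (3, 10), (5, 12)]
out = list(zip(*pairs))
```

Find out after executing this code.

Step 1: zip(*pairs) transposes: unzips [(4, 14), (3, 10), (5, 12)] into separate sequences.
Step 2: First elements: (4, 3, 5), second elements: (14, 10, 12).
Therefore out = [(4, 3, 5), (14, 10, 12)].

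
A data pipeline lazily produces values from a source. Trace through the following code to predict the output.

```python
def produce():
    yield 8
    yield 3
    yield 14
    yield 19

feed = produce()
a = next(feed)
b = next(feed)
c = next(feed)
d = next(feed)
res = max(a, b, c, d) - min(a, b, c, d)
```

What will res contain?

Step 1: Create generator and consume all values:
  a = next(feed) = 8
  b = next(feed) = 3
  c = next(feed) = 14
  d = next(feed) = 19
Step 2: max = 19, min = 3, res = 19 - 3 = 16.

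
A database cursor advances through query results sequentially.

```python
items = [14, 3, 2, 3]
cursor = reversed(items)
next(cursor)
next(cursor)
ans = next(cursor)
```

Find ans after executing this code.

Step 1: reversed([14, 3, 2, 3]) gives iterator: [3, 2, 3, 14].
Step 2: First next() = 3, second next() = 2.
Step 3: Third next() = 3.
Therefore ans = 3.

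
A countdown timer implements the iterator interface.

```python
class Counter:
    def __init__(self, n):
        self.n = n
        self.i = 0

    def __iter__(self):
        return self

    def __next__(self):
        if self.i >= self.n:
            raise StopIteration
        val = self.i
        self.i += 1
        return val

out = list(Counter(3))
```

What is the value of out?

Step 1: Counter(3) creates an iterator counting 0 to 2.
Step 2: list() consumes all values: [0, 1, 2].
Therefore out = [0, 1, 2].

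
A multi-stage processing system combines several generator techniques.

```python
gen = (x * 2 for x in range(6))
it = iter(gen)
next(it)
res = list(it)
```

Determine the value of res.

Step 1: Generator produces [0, 2, 4, 6, 8, 10].
Step 2: next(it) consumes first element (0).
Step 3: list(it) collects remaining: [2, 4, 6, 8, 10].
Therefore res = [2, 4, 6, 8, 10].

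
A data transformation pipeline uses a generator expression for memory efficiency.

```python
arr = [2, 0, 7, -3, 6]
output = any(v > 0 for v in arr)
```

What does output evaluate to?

Step 1: Check v > 0 for each element in [2, 0, 7, -3, 6]:
  2 > 0: True
  0 > 0: False
  7 > 0: True
  -3 > 0: False
  6 > 0: True
Step 2: any() returns True.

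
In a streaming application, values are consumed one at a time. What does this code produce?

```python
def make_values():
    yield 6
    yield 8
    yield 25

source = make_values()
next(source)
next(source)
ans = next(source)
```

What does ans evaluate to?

Step 1: make_values() creates a generator.
Step 2: next(source) yields 6 (consumed and discarded).
Step 3: next(source) yields 8 (consumed and discarded).
Step 4: next(source) yields 25, assigned to ans.
Therefore ans = 25.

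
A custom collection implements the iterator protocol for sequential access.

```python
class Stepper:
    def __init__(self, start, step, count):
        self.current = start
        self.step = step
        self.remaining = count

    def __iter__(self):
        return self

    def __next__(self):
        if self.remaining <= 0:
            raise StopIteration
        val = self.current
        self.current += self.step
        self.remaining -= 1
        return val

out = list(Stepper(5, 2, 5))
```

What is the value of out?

Step 1: Stepper starts at 5, increments by 2, for 5 steps:
  Yield 5, then current += 2
  Yield 7, then current += 2
  Yield 9, then current += 2
  Yield 11, then current += 2
  Yield 13, then current += 2
Therefore out = [5, 7, 9, 11, 13].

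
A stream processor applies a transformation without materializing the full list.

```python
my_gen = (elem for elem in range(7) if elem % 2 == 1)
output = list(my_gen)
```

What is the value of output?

Step 1: Filter range(7) keeping only odd values:
  elem=0: even, excluded
  elem=1: odd, included
  elem=2: even, excluded
  elem=3: odd, included
  elem=4: even, excluded
  elem=5: odd, included
  elem=6: even, excluded
Therefore output = [1, 3, 5].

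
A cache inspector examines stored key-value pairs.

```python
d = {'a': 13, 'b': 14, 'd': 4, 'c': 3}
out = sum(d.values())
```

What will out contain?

Step 1: d.values() = [13, 14, 4, 3].
Step 2: sum = 34.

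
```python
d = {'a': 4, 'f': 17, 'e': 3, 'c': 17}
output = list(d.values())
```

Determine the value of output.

Step 1: d.values() returns the dictionary values in insertion order.
Therefore output = [4, 17, 3, 17].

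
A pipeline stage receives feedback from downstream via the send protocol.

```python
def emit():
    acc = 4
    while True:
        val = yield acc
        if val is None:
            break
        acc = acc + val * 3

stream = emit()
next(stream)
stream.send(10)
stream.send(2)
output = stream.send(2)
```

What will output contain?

Step 1: next() -> yield acc=4.
Step 2: send(10) -> val=10, acc = 4 + 10*3 = 34, yield 34.
Step 3: send(2) -> val=2, acc = 34 + 2*3 = 40, yield 40.
Step 4: send(2) -> val=2, acc = 40 + 2*3 = 46, yield 46.
Therefore output = 46.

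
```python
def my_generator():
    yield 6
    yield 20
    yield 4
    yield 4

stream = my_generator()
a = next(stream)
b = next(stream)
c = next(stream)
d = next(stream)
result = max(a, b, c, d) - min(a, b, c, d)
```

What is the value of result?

Step 1: Create generator and consume all values:
  a = next(stream) = 6
  b = next(stream) = 20
  c = next(stream) = 4
  d = next(stream) = 4
Step 2: max = 20, min = 4, result = 20 - 4 = 16.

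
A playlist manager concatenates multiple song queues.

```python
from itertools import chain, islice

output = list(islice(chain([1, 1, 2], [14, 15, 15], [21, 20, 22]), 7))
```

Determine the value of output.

Step 1: chain([1, 1, 2], [14, 15, 15], [21, 20, 22]) = [1, 1, 2, 14, 15, 15, 21, 20, 22].
Step 2: islice takes first 7 elements: [1, 1, 2, 14, 15, 15, 21].
Therefore output = [1, 1, 2, 14, 15, 15, 21].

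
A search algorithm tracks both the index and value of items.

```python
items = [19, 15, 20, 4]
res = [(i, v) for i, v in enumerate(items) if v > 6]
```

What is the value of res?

Step 1: Filter enumerate([19, 15, 20, 4]) keeping v > 6:
  (0, 19): 19 > 6, included
  (1, 15): 15 > 6, included
  (2, 20): 20 > 6, included
  (3, 4): 4 <= 6, excluded
Therefore res = [(0, 19), (1, 15), (2, 20)].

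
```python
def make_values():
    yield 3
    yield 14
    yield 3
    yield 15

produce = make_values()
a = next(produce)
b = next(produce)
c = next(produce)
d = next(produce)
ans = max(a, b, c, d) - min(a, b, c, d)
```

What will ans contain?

Step 1: Create generator and consume all values:
  a = next(produce) = 3
  b = next(produce) = 14
  c = next(produce) = 3
  d = next(produce) = 15
Step 2: max = 15, min = 3, ans = 15 - 3 = 12.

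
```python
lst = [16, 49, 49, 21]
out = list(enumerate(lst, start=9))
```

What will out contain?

Step 1: enumerate with start=9:
  (9, 16)
  (10, 49)
  (11, 49)
  (12, 21)
Therefore out = [(9, 16), (10, 49), (11, 49), (12, 21)].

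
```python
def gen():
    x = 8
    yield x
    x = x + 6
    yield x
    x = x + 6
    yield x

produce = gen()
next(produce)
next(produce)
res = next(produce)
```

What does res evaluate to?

Step 1: Trace through generator execution:
  Yield 1: x starts at 8, yield 8
  Yield 2: x = 8 + 6 = 14, yield 14
  Yield 3: x = 14 + 6 = 20, yield 20
Step 2: First next() gets 8, second next() gets the second value, third next() yields 20.
Therefore res = 20.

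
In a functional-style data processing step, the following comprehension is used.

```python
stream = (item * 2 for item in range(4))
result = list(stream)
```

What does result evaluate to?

Step 1: For each item in range(4), compute item*2:
  item=0: 0*2 = 0
  item=1: 1*2 = 2
  item=2: 2*2 = 4
  item=3: 3*2 = 6
Therefore result = [0, 2, 4, 6].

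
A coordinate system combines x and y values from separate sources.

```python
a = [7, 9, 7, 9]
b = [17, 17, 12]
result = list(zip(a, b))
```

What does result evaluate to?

Step 1: zip stops at shortest (len(a)=4, len(b)=3):
  Index 0: (7, 17)
  Index 1: (9, 17)
  Index 2: (7, 12)
Step 2: Last element of a (9) has no pair, dropped.
Therefore result = [(7, 17), (9, 17), (7, 12)].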